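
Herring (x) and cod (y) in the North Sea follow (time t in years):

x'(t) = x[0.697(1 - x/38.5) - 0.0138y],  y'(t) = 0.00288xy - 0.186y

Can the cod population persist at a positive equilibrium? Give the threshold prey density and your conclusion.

The predator equation gives dy/dt > 0 only when x > 0.186/0.00288 = 64.6.
Without the predator, x → K = 38.5. Since 38.5 < 64.6, the predator cannot invade.

Threshold x = 64.6; K < 64.6, so no, the predator goes extinct.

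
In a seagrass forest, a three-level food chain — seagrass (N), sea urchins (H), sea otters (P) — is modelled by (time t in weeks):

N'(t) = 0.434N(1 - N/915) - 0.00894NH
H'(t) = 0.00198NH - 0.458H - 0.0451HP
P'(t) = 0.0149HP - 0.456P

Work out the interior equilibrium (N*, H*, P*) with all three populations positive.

N* ≈ 338, H* ≈ 30.6, P* ≈ 4.69

From dP/dt = 0: 0.0149H* = 0.456, so H* = 30.6.
From dN/dt = 0: 0.434(1 - N*/915) = 0.00894·30.6, giving N* = 915·(1 - 0.63) = 338.
From dH/dt = 0: 0.00198·338 - 0.458 = 0.0451P*, so P* = 0.212/0.0451 = 4.69.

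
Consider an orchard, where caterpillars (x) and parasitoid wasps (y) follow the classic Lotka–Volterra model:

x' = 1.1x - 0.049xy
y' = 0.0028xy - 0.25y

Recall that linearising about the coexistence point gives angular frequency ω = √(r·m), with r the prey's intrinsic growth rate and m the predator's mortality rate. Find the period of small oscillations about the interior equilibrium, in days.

Here r = 1.1 and m = 0.25, so r·m = 0.275.
ω = √0.275 = 0.524 per day, hence T = 2π/ω ≈ 12 days.

T ≈ 12 days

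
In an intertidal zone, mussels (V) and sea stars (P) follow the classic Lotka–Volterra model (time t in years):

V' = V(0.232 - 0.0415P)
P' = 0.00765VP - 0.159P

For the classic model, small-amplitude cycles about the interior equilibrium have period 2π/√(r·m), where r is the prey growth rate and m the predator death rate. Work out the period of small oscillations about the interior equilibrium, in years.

T ≈ 32.7 years

Here r = 0.232 and m = 0.159, so r·m = 0.0369.
ω = √0.0369 = 0.192 per year, hence T = 2π/ω ≈ 32.7 years.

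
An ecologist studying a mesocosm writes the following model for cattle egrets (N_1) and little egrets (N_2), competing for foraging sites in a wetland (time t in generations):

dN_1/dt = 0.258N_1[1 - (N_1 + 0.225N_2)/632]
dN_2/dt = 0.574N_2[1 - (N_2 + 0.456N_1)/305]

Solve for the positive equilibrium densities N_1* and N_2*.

Setting both brackets to zero gives the nullclines N_1 + 0.225N_2 = 632 and 0.456N_1 + N_2 = 305.
Substituting N_2 = 305 - 0.456N_1 into the first: N_1(1 - 0.225·0.456) = 632 - 0.225·305.
So N_1* = 563/0.897 = 628, and then N_2* = 305 - 0.456·628 = 18.7.

N_1* ≈ 628, N_2* ≈ 18.7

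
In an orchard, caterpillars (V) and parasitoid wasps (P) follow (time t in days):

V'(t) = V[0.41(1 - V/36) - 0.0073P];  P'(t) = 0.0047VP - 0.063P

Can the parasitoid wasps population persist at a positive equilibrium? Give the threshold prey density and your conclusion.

The predator equation gives dP/dt > 0 only when V > 0.063/0.0047 = 13.4.
Without the predator, V → K = 36. Since 36 > 13.4, the predator can invade and persist.

Threshold V = 13.4; K > 13.4, so yes, the predator persists.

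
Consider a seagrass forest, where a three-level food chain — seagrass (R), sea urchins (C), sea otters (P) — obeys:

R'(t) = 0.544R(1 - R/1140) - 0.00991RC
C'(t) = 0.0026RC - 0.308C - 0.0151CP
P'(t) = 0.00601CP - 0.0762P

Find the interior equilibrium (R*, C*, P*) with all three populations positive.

R* ≈ 877, C* ≈ 12.7, P* ≈ 131

From dP/dt = 0: 0.00601C* = 0.0762, so C* = 12.7.
From dR/dt = 0: 0.544(1 - R*/1140) = 0.00991·12.7, giving R* = 1140·(1 - 0.231) = 877.
From dC/dt = 0: 0.0026·877 - 0.308 = 0.0151P*, so P* = 1.97/0.0151 = 131.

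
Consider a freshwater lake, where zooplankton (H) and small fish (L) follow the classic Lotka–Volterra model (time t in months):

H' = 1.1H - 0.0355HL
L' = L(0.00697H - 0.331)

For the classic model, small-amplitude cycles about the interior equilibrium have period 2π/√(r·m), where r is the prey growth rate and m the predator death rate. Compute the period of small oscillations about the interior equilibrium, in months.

T ≈ 10.4 months

Here r = 1.1 and m = 0.331, so r·m = 0.364.
ω = √0.364 = 0.603 per month, hence T = 2π/ω ≈ 10.4 months.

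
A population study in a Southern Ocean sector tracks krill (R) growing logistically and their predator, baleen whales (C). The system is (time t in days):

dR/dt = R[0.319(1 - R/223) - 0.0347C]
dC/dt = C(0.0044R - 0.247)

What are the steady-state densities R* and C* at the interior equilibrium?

From dC/dt = 0 with C > 0: 0.0044R* = 0.247, so R* = 56.1.
Substitute into dR/dt = 0: 0.319(1 - 56.1/223) = 0.0347C*.
The bracket is 0.748, giving C* = 0.239/0.0347 = 6.88.

R* ≈ 56.1, C* ≈ 6.88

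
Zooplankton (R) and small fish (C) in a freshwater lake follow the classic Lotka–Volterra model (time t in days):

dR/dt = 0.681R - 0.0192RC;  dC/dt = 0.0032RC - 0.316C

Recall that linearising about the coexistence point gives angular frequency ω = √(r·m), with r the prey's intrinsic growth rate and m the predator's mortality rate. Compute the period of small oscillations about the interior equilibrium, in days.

T ≈ 13.5 days

Here r = 0.681 and m = 0.316, so r·m = 0.215.
ω = √0.215 = 0.464 per day, hence T = 2π/ω ≈ 13.5 days.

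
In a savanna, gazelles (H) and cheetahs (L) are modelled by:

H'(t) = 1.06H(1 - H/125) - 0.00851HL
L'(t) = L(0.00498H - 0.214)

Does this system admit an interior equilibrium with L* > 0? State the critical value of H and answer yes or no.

The predator equation gives dL/dt > 0 only when H > 0.214/0.00498 = 43.
Without the predator, H → K = 125. Since 125 > 43, the predator can invade and persist.

Threshold H = 43; K > 43, so yes, the predator persists.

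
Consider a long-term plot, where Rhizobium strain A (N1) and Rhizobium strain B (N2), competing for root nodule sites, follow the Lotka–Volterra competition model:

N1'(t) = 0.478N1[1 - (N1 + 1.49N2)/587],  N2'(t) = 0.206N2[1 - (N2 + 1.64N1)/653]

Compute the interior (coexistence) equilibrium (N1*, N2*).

N1* ≈ 267, N2* ≈ 215

Setting both brackets to zero gives the nullclines N1 + 1.49N2 = 587 and 1.64N1 + N2 = 653.
Substituting N2 = 653 - 1.64N1 into the first: N1(1 - 1.49·1.64) = 587 - 1.49·653.
So N1* = -386/-1.44 = 267, and then N2* = 653 - 1.64·267 = 215.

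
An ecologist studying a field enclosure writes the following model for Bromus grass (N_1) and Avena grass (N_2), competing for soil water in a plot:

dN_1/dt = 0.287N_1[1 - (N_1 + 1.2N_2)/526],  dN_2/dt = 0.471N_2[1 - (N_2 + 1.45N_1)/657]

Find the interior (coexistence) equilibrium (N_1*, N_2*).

N_1* ≈ 355, N_2* ≈ 143

Setting both brackets to zero gives the nullclines N_1 + 1.2N_2 = 526 and 1.45N_1 + N_2 = 657.
Substituting N_2 = 657 - 1.45N_1 into the first: N_1(1 - 1.2·1.45) = 526 - 1.2·657.
So N_1* = -262/-0.74 = 355, and then N_2* = 657 - 1.45·355 = 143.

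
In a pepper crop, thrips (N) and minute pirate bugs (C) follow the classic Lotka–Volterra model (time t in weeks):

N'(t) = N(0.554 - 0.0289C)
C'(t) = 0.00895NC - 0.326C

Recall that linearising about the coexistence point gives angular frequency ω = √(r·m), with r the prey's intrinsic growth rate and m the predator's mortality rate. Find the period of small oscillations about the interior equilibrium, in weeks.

T ≈ 14.8 weeks

Here r = 0.554 and m = 0.326, so r·m = 0.181.
ω = √0.181 = 0.425 per week, hence T = 2π/ω ≈ 14.8 weeks.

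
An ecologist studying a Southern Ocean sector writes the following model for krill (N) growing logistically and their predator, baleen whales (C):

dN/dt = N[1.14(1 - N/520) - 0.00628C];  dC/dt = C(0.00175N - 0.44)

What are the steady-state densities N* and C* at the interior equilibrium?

From dC/dt = 0 with C > 0: 0.00175N* = 0.44, so N* = 251.
Substitute into dN/dt = 0: 1.14(1 - 251/520) = 0.00628C*.
The bracket is 0.516, giving C* = 0.589/0.00628 = 93.8.

N* ≈ 251, C* ≈ 93.8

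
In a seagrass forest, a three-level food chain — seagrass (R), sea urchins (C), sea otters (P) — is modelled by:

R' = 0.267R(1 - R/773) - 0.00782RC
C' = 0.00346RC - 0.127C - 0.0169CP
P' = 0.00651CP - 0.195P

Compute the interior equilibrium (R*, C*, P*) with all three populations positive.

From dP/dt = 0: 0.00651C* = 0.195, so C* = 30.
From dR/dt = 0: 0.267(1 - R*/773) = 0.00782·30, giving R* = 773·(1 - 0.877) = 94.8.
From dC/dt = 0: 0.00346·94.8 - 0.127 = 0.0169P*, so P* = 0.201/0.0169 = 11.9.

R* ≈ 94.8, C* ≈ 30, P* ≈ 11.9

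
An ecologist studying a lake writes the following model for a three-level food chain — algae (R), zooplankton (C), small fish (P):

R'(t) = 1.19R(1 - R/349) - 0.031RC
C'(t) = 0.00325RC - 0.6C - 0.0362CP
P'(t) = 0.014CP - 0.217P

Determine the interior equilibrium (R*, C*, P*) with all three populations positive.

From dP/dt = 0: 0.014C* = 0.217, so C* = 15.5.
From dR/dt = 0: 1.19(1 - R*/349) = 0.031·15.5, giving R* = 349·(1 - 0.404) = 208.
From dC/dt = 0: 0.00325·208 - 0.6 = 0.0362P*, so P* = 0.0763/0.0362 = 2.11.

R* ≈ 208, C* ≈ 15.5, P* ≈ 2.11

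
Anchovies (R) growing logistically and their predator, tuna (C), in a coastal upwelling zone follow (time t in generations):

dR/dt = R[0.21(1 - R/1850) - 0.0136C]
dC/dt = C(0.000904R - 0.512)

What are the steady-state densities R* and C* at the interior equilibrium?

From dC/dt = 0 with C > 0: 0.000904R* = 0.512, so R* = 566.
Substitute into dR/dt = 0: 0.21(1 - 566/1850) = 0.0136C*.
The bracket is 0.694, giving C* = 0.146/0.0136 = 10.7.

R* ≈ 566, C* ≈ 10.7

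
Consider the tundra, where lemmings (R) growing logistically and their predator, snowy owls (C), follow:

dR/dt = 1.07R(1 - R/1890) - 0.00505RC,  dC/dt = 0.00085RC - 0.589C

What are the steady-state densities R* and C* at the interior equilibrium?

R* ≈ 693, C* ≈ 134

From dC/dt = 0 with C > 0: 0.00085R* = 0.589, so R* = 693.
Substitute into dR/dt = 0: 1.07(1 - 693/1890) = 0.00505C*.
The bracket is 0.633, giving C* = 0.678/0.00505 = 134.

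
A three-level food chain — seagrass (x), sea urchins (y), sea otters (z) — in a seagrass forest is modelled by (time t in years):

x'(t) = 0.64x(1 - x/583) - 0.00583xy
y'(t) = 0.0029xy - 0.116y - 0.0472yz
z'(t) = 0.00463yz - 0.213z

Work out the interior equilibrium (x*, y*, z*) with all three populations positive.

x* ≈ 339, y* ≈ 46, z* ≈ 18.4

From dz/dt = 0: 0.00463y* = 0.213, so y* = 46.
From dx/dt = 0: 0.64(1 - x*/583) = 0.00583·46, giving x* = 583·(1 - 0.419) = 339.
From dy/dt = 0: 0.0029·339 - 0.116 = 0.0472z*, so z* = 0.866/0.0472 = 18.4.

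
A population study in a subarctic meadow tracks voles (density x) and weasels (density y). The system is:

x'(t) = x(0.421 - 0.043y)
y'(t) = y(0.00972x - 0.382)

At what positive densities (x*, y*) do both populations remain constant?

Set dy/dt = 0 with y > 0: 0.00972x - 0.382 = 0, so x* = 0.382/0.00972 = 39.3.
Set dx/dt = 0 with x > 0: 0.421 - 0.043y = 0, so y* = 0.421/0.043 = 9.79.

x* ≈ 39.3, y* ≈ 9.79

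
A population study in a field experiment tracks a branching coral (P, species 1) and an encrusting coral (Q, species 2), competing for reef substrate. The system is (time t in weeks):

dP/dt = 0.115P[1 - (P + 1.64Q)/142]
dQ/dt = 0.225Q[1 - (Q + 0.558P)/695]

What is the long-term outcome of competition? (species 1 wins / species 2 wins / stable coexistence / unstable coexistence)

species 2 excludes species 1

Compare the nullcline intercepts: K1/α12 = 142/1.64 = 86.6 < K2 = 695; K2/α21 = 695/0.558 = 1250 > K1 = 142.
Since the inequalities point opposite ways, species 2 can invade but species 1 cannot.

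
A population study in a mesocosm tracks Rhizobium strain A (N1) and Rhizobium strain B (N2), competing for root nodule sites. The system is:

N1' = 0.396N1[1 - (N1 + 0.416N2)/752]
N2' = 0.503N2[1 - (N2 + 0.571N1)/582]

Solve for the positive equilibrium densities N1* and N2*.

N1* ≈ 669, N2* ≈ 200

Setting both brackets to zero gives the nullclines N1 + 0.416N2 = 752 and 0.571N1 + N2 = 582.
Substituting N2 = 582 - 0.571N1 into the first: N1(1 - 0.416·0.571) = 752 - 0.416·582.
So N1* = 510/0.762 = 669, and then N2* = 582 - 0.571·669 = 200.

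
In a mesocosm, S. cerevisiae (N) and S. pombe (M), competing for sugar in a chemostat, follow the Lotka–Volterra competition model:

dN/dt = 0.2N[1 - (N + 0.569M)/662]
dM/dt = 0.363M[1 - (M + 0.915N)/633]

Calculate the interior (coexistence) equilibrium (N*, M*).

Setting both brackets to zero gives the nullclines N + 0.569M = 662 and 0.915N + M = 633.
Substituting M = 633 - 0.915N into the first: N(1 - 0.569·0.915) = 662 - 0.569·633.
So N* = 302/0.479 = 630, and then M* = 633 - 0.915·630 = 56.9.

N* ≈ 630, M* ≈ 56.9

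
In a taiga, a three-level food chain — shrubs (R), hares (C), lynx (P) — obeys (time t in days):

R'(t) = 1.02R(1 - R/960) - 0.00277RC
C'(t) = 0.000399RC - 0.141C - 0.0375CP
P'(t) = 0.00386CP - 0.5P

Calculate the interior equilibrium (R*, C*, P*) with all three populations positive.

R* ≈ 622, C* ≈ 130, P* ≈ 2.86

From dP/dt = 0: 0.00386C* = 0.5, so C* = 130.
From dR/dt = 0: 1.02(1 - R*/960) = 0.00277·130, giving R* = 960·(1 - 0.352) = 622.
From dC/dt = 0: 0.000399·622 - 0.141 = 0.0375P*, so P* = 0.107/0.0375 = 2.86.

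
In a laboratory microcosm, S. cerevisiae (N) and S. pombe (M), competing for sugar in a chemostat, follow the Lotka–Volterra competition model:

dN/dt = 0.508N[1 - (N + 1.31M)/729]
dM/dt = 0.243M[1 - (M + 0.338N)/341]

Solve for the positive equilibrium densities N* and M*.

N* ≈ 507, M* ≈ 170

Setting both brackets to zero gives the nullclines N + 1.31M = 729 and 0.338N + M = 341.
Substituting M = 341 - 0.338N into the first: N(1 - 1.31·0.338) = 729 - 1.31·341.
So N* = 282/0.557 = 507, and then M* = 341 - 0.338·507 = 170.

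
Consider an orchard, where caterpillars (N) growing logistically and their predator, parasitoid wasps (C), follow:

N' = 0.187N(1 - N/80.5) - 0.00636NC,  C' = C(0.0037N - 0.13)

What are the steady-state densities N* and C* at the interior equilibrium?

N* ≈ 35.1, C* ≈ 16.6

From dC/dt = 0 with C > 0: 0.0037N* = 0.13, so N* = 35.1.
Substitute into dN/dt = 0: 0.187(1 - 35.1/80.5) = 0.00636C*.
The bracket is 0.564, giving C* = 0.105/0.00636 = 16.6.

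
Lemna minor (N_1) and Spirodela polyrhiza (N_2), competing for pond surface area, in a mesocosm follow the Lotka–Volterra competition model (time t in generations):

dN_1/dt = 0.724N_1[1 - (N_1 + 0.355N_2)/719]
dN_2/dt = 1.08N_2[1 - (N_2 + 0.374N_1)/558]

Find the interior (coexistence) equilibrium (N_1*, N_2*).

Setting both brackets to zero gives the nullclines N_1 + 0.355N_2 = 719 and 0.374N_1 + N_2 = 558.
Substituting N_2 = 558 - 0.374N_1 into the first: N_1(1 - 0.355·0.374) = 719 - 0.355·558.
So N_1* = 521/0.867 = 601, and then N_2* = 558 - 0.374·601 = 333.

N_1* ≈ 601, N_2* ≈ 333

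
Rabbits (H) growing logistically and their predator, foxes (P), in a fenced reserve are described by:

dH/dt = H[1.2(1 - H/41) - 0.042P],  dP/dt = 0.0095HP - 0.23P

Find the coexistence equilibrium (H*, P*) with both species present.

H* ≈ 24.2, P* ≈ 11.7

From dP/dt = 0 with P > 0: 0.0095H* = 0.23, so H* = 24.2.
Substitute into dH/dt = 0: 1.2(1 - 24.2/41) = 0.042P*.
The bracket is 0.409, giving P* = 0.491/0.042 = 11.7.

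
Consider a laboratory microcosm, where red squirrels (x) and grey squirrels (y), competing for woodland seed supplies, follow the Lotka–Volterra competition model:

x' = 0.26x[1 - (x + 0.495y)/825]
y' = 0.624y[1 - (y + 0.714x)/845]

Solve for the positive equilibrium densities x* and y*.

Setting both brackets to zero gives the nullclines x + 0.495y = 825 and 0.714x + y = 845.
Substituting y = 845 - 0.714x into the first: x(1 - 0.495·0.714) = 825 - 0.495·845.
So x* = 407/0.647 = 629, and then y* = 845 - 0.714·629 = 396.

x* ≈ 629, y* ≈ 396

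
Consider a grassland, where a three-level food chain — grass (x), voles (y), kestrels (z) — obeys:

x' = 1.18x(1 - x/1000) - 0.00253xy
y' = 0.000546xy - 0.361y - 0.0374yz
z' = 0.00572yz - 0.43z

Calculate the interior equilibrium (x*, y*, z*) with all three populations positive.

From dz/dt = 0: 0.00572y* = 0.43, so y* = 75.2.
From dx/dt = 0: 1.18(1 - x*/1000) = 0.00253·75.2, giving x* = 1000·(1 - 0.161) = 839.
From dy/dt = 0: 0.000546·839 - 0.361 = 0.0374z*, so z* = 0.097/0.0374 = 2.59.

x* ≈ 839, y* ≈ 75.2, z* ≈ 2.59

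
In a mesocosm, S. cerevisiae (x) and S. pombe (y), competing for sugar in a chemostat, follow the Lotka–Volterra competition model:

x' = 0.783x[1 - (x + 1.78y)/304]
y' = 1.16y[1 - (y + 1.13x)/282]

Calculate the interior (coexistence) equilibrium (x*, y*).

Setting both brackets to zero gives the nullclines x + 1.78y = 304 and 1.13x + y = 282.
Substituting y = 282 - 1.13x into the first: x(1 - 1.78·1.13) = 304 - 1.78·282.
So x* = -198/-1.01 = 196, and then y* = 282 - 1.13·196 = 60.8.

x* ≈ 196, y* ≈ 60.8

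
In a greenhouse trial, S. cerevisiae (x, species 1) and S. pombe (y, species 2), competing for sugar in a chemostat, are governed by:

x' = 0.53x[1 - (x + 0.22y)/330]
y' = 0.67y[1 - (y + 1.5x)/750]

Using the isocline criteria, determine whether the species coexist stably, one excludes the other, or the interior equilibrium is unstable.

Compare the nullcline intercepts: K1/α12 = 330/0.22 = 1500 > K2 = 750; K2/α21 = 750/1.5 = 500 > K1 = 330.
Since both inequalities hold, each species can invade when rare, so the interior equilibrium is stable.

stable coexistence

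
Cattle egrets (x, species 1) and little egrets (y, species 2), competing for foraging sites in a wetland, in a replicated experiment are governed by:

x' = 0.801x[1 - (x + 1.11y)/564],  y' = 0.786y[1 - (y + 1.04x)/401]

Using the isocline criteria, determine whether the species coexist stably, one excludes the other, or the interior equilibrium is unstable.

Compare the nullcline intercepts: K1/α12 = 564/1.11 = 508 > K2 = 401; K2/α21 = 401/1.04 = 386 < K1 = 564.
Since the inequalities point opposite ways, species 1 can invade but species 2 cannot.

species 1 excludes species 2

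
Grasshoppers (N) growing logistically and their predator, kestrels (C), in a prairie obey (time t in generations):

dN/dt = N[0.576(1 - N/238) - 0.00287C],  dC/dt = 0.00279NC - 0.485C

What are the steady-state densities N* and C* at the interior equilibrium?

N* ≈ 174, C* ≈ 54.1

From dC/dt = 0 with C > 0: 0.00279N* = 0.485, so N* = 174.
Substitute into dN/dt = 0: 0.576(1 - 174/238) = 0.00287C*.
The bracket is 0.27, giving C* = 0.155/0.00287 = 54.1.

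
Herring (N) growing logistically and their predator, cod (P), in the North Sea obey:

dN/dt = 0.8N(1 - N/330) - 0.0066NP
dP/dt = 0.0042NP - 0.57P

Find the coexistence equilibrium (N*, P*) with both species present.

N* ≈ 136, P* ≈ 71.4

From dP/dt = 0 with P > 0: 0.0042N* = 0.57, so N* = 136.
Substitute into dN/dt = 0: 0.8(1 - 136/330) = 0.0066P*.
The bracket is 0.589, giving P* = 0.471/0.0066 = 71.4.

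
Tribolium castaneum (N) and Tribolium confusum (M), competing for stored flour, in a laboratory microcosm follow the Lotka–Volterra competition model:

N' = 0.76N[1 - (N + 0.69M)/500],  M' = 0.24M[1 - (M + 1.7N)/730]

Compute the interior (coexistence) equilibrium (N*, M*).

Setting both brackets to zero gives the nullclines N + 0.69M = 500 and 1.7N + M = 730.
Substituting M = 730 - 1.7N into the first: N(1 - 0.69·1.7) = 500 - 0.69·730.
So N* = -3.7/-0.173 = 21.4, and then M* = 730 - 1.7·21.4 = 694.

N* ≈ 21.4, M* ≈ 694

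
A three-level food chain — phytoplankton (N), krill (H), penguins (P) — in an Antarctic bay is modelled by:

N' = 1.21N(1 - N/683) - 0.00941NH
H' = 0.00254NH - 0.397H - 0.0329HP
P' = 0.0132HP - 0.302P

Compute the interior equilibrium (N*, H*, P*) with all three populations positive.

N* ≈ 561, H* ≈ 22.9, P* ≈ 31.3

From dP/dt = 0: 0.0132H* = 0.302, so H* = 22.9.
From dN/dt = 0: 1.21(1 - N*/683) = 0.00941·22.9, giving N* = 683·(1 - 0.178) = 561.
From dH/dt = 0: 0.00254·561 - 0.397 = 0.0329P*, so P* = 1.03/0.0329 = 31.3.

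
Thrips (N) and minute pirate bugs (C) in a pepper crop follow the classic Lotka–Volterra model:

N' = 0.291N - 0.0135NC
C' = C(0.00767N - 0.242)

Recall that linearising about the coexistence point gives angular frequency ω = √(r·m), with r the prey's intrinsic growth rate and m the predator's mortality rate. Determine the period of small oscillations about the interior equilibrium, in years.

T ≈ 23.7 years

Here r = 0.291 and m = 0.242, so r·m = 0.0704.
ω = √0.0704 = 0.265 per year, hence T = 2π/ω ≈ 23.7 years.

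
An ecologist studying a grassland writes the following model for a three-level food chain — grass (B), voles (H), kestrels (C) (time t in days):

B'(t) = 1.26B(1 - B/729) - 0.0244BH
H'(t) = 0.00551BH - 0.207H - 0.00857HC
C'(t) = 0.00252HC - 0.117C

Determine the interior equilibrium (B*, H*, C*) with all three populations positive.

From dC/dt = 0: 0.00252H* = 0.117, so H* = 46.4.
From dB/dt = 0: 1.26(1 - B*/729) = 0.0244·46.4, giving B* = 729·(1 - 0.899) = 73.6.
From dH/dt = 0: 0.00551·73.6 - 0.207 = 0.00857C*, so C* = 0.198/0.00857 = 23.1.

B* ≈ 73.6, H* ≈ 46.4, C* ≈ 23.1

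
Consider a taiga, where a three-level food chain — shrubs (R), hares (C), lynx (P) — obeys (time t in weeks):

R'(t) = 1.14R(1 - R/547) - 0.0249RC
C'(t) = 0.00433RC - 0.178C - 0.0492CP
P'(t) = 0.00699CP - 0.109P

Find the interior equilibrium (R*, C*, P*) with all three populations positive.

From dP/dt = 0: 0.00699C* = 0.109, so C* = 15.6.
From dR/dt = 0: 1.14(1 - R*/547) = 0.0249·15.6, giving R* = 547·(1 - 0.341) = 361.
From dC/dt = 0: 0.00433·361 - 0.178 = 0.0492P*, so P* = 1.38/0.0492 = 28.1.

R* ≈ 361, C* ≈ 15.6, P* ≈ 28.1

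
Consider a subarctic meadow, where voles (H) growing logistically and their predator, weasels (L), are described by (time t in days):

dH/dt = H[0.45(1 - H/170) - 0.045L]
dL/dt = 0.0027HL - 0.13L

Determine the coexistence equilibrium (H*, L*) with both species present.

From dL/dt = 0 with L > 0: 0.0027H* = 0.13, so H* = 48.1.
Substitute into dH/dt = 0: 0.45(1 - 48.1/170) = 0.045L*.
The bracket is 0.717, giving L* = 0.323/0.045 = 7.17.

H* ≈ 48.1, L* ≈ 7.17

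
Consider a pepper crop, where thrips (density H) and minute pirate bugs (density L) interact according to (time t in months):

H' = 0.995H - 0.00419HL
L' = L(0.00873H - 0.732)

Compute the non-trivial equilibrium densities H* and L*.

Set dL/dt = 0 with L > 0: 0.00873H - 0.732 = 0, so H* = 0.732/0.00873 = 83.8.
Set dH/dt = 0 with H > 0: 0.995 - 0.00419L = 0, so L* = 0.995/0.00419 = 237.

H* ≈ 83.8, L* ≈ 237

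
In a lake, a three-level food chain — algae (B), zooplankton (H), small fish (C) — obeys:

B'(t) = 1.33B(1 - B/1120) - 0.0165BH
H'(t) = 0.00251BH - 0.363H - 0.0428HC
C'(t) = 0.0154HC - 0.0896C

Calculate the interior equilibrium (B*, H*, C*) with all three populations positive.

From dC/dt = 0: 0.0154H* = 0.0896, so H* = 5.82.
From dB/dt = 0: 1.33(1 - B*/1120) = 0.0165·5.82, giving B* = 1120·(1 - 0.0722) = 1040.
From dH/dt = 0: 0.00251·1040 - 0.363 = 0.0428C*, so C* = 2.25/0.0428 = 52.5.

B* ≈ 1040, H* ≈ 5.82, C* ≈ 52.5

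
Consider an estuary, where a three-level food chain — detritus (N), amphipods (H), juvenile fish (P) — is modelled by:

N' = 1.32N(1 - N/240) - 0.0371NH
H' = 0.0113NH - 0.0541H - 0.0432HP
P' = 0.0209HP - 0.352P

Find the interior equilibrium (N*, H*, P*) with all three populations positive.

From dP/dt = 0: 0.0209H* = 0.352, so H* = 16.8.
From dN/dt = 0: 1.32(1 - N*/240) = 0.0371·16.8, giving N* = 240·(1 - 0.473) = 126.
From dH/dt = 0: 0.0113·126 - 0.0541 = 0.0432P*, so P* = 1.37/0.0432 = 31.8.

N* ≈ 126, H* ≈ 16.8, P* ≈ 31.8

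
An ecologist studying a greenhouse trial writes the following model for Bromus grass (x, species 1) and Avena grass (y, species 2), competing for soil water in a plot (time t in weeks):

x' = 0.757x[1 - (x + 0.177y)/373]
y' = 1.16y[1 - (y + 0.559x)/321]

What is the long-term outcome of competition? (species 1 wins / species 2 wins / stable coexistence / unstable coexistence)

Compare the nullcline intercepts: K1/α12 = 373/0.177 = 2110 > K2 = 321; K2/α21 = 321/0.559 = 574 > K1 = 373.
Since both inequalities hold, each species can invade when rare, so the interior equilibrium is stable.

stable coexistence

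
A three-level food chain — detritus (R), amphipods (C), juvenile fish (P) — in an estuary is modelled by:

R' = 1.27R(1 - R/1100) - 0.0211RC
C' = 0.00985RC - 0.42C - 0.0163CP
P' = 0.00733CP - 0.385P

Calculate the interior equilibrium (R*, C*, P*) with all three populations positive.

R* ≈ 140, C* ≈ 52.5, P* ≈ 58.9

From dP/dt = 0: 0.00733C* = 0.385, so C* = 52.5.
From dR/dt = 0: 1.27(1 - R*/1100) = 0.0211·52.5, giving R* = 1100·(1 - 0.873) = 140.
From dC/dt = 0: 0.00985·140 - 0.42 = 0.0163P*, so P* = 0.96/0.0163 = 58.9.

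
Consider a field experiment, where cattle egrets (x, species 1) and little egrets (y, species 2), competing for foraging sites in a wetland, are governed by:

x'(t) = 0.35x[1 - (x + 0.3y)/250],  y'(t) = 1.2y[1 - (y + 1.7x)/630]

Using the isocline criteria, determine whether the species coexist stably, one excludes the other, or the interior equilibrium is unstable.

stable coexistence

Compare the nullcline intercepts: K1/α12 = 250/0.3 = 833 > K2 = 630; K2/α21 = 630/1.7 = 371 > K1 = 250.
Since both inequalities hold, each species can invade when rare, so the interior equilibrium is stable.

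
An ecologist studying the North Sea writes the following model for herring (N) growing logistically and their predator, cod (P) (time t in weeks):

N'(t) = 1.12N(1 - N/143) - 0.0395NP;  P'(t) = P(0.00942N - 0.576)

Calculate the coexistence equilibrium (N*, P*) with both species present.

N* ≈ 61.1, P* ≈ 16.2

From dP/dt = 0 with P > 0: 0.00942N* = 0.576, so N* = 61.1.
Substitute into dN/dt = 0: 1.12(1 - 61.1/143) = 0.0395P*.
The bracket is 0.572, giving P* = 0.641/0.0395 = 16.2.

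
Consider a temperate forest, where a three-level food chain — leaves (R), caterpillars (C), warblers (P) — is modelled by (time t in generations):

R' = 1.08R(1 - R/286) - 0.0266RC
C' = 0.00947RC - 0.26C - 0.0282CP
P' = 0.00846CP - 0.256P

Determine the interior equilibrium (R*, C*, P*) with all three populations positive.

From dP/dt = 0: 0.00846C* = 0.256, so C* = 30.3.
From dR/dt = 0: 1.08(1 - R*/286) = 0.0266·30.3, giving R* = 286·(1 - 0.745) = 72.8.
From dC/dt = 0: 0.00947·72.8 - 0.26 = 0.0282P*, so P* = 0.43/0.0282 = 15.2.

R* ≈ 72.8, C* ≈ 30.3, P* ≈ 15.2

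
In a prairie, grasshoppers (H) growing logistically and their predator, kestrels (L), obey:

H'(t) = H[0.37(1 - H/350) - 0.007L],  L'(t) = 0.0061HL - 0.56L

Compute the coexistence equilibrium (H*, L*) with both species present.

H* ≈ 91.8, L* ≈ 39

From dL/dt = 0 with L > 0: 0.0061H* = 0.56, so H* = 91.8.
Substitute into dH/dt = 0: 0.37(1 - 91.8/350) = 0.007L*.
The bracket is 0.738, giving L* = 0.273/0.007 = 39.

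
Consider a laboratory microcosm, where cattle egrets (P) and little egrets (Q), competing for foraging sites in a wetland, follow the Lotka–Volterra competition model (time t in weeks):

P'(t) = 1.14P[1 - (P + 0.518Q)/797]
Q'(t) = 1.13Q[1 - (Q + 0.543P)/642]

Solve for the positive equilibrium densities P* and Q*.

Setting both brackets to zero gives the nullclines P + 0.518Q = 797 and 0.543P + Q = 642.
Substituting Q = 642 - 0.543P into the first: P(1 - 0.518·0.543) = 797 - 0.518·642.
So P* = 464/0.719 = 646, and then Q* = 642 - 0.543·646 = 291.

P* ≈ 646, Q* ≈ 291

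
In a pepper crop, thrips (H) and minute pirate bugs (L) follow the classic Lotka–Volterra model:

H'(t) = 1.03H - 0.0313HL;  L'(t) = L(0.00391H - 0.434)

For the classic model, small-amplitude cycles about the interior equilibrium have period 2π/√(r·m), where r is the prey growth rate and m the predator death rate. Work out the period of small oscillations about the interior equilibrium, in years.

T ≈ 9.4 years

Here r = 1.03 and m = 0.434, so r·m = 0.447.
ω = √0.447 = 0.669 per year, hence T = 2π/ω ≈ 9.4 years.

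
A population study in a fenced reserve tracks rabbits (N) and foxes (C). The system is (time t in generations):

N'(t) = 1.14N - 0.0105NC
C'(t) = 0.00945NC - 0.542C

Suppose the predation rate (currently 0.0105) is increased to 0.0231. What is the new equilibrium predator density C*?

C* ≈ 49.4

At the interior fixed point, setting dN/dt = 0 with N > 0 fixes C* = (prey growth rate)/(NC coefficient) — independent of the other coefficients.
With the change, C* = 1.14/0.0231 = 49.4; it falls from 109.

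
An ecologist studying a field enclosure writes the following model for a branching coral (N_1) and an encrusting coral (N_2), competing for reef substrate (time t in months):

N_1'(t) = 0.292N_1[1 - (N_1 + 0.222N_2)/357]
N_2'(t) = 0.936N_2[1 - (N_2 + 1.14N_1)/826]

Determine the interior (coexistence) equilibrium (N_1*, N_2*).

Setting both brackets to zero gives the nullclines N_1 + 0.222N_2 = 357 and 1.14N_1 + N_2 = 826.
Substituting N_2 = 826 - 1.14N_1 into the first: N_1(1 - 0.222·1.14) = 357 - 0.222·826.
So N_1* = 174/0.747 = 232, and then N_2* = 826 - 1.14·232 = 561.

N_1* ≈ 232, N_2* ≈ 561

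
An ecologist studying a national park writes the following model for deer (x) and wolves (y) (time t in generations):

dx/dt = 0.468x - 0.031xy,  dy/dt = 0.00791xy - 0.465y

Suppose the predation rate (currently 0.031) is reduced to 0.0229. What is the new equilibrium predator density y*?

y* ≈ 20.4

At the interior fixed point, setting dx/dt = 0 with x > 0 fixes y* = (prey growth rate)/(xy coefficient) — independent of the other coefficients.
With the change, y* = 0.468/0.0229 = 20.4; it rises from 15.1.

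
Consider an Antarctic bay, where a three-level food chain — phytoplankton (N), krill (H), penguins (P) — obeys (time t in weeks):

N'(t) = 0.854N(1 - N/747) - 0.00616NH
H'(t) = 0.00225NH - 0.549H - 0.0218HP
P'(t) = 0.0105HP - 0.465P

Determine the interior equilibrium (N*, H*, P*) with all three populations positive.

From dP/dt = 0: 0.0105H* = 0.465, so H* = 44.3.
From dN/dt = 0: 0.854(1 - N*/747) = 0.00616·44.3, giving N* = 747·(1 - 0.319) = 508.
From dH/dt = 0: 0.00225·508 - 0.549 = 0.0218P*, so P* = 0.595/0.0218 = 27.3.

N* ≈ 508, H* ≈ 44.3, P* ≈ 27.3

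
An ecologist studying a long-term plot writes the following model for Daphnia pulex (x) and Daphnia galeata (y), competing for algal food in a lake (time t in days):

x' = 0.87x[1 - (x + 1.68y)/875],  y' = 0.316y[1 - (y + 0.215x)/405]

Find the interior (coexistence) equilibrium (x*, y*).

Setting both brackets to zero gives the nullclines x + 1.68y = 875 and 0.215x + y = 405.
Substituting y = 405 - 0.215x into the first: x(1 - 1.68·0.215) = 875 - 1.68·405.
So x* = 195/0.639 = 305, and then y* = 405 - 0.215·305 = 340.

x* ≈ 305, y* ≈ 340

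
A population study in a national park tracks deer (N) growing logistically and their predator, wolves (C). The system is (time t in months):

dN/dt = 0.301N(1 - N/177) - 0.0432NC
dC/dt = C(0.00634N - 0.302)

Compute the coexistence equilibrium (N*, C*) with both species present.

From dC/dt = 0 with C > 0: 0.00634N* = 0.302, so N* = 47.6.
Substitute into dN/dt = 0: 0.301(1 - 47.6/177) = 0.0432C*.
The bracket is 0.731, giving C* = 0.22/0.0432 = 5.09.

N* ≈ 47.6, C* ≈ 5.09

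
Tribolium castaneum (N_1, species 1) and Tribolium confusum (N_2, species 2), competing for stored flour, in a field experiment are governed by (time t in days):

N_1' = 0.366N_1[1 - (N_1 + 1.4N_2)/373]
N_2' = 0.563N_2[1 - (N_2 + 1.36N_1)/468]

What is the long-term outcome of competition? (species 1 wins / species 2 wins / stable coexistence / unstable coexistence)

unstable coexistence (outcome depends on initial conditions)

Compare the nullcline intercepts: K1/α12 = 373/1.4 = 266 < K2 = 468; K2/α21 = 468/1.36 = 344 < K1 = 373.
Since both are reversed, neither can invade when rare; the interior point is a saddle.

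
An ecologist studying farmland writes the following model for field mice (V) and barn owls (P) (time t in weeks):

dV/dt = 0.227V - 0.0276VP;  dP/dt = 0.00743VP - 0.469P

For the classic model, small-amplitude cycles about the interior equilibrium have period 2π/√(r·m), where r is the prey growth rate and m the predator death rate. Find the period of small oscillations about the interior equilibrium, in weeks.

T ≈ 19.3 weeks

Here r = 0.227 and m = 0.469, so r·m = 0.106.
ω = √0.106 = 0.326 per week, hence T = 2π/ω ≈ 19.3 weeks.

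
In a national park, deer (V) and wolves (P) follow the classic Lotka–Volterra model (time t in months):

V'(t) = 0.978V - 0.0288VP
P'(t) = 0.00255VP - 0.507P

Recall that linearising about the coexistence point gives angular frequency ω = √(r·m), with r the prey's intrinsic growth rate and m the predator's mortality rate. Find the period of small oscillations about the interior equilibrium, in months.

Here r = 0.978 and m = 0.507, so r·m = 0.496.
ω = √0.496 = 0.704 per month, hence T = 2π/ω ≈ 8.92 months.

T ≈ 8.92 months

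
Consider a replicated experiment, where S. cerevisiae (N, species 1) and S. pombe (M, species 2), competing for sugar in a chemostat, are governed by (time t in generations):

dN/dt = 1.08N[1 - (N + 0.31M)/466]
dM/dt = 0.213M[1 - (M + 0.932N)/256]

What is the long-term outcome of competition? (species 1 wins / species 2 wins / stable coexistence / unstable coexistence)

Compare the nullcline intercepts: K1/α12 = 466/0.31 = 1500 > K2 = 256; K2/α21 = 256/0.932 = 275 < K1 = 466.
Since the inequalities point opposite ways, species 1 can invade but species 2 cannot.

species 1 excludes species 2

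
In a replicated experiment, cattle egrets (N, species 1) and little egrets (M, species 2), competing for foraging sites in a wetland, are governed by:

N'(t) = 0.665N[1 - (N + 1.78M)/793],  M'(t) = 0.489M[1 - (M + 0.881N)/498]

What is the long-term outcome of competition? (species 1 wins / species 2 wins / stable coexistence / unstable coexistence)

unstable coexistence (outcome depends on initial conditions)

Compare the nullcline intercepts: K1/α12 = 793/1.78 = 446 < K2 = 498; K2/α21 = 498/0.881 = 565 < K1 = 793.
Since both are reversed, neither can invade when rare; the interior point is a saddle.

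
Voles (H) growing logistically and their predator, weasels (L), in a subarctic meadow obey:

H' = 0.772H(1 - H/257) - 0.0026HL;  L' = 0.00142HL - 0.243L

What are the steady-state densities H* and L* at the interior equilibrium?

H* ≈ 171, L* ≈ 99.2

From dL/dt = 0 with L > 0: 0.00142H* = 0.243, so H* = 171.
Substitute into dH/dt = 0: 0.772(1 - 171/257) = 0.0026L*.
The bracket is 0.334, giving L* = 0.258/0.0026 = 99.2.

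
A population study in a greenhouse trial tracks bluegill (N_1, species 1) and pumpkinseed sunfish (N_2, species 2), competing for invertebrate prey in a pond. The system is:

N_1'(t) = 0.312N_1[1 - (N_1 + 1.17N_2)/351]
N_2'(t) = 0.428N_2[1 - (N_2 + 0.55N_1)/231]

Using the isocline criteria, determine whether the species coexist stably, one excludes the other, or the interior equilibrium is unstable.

Compare the nullcline intercepts: K1/α12 = 351/1.17 = 300 > K2 = 231; K2/α21 = 231/0.55 = 420 > K1 = 351.
Since both inequalities hold, each species can invade when rare, so the interior equilibrium is stable.

stable coexistence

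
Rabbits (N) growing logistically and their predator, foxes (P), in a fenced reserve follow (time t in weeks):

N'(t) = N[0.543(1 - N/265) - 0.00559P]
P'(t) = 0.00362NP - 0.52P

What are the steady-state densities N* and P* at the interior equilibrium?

N* ≈ 144, P* ≈ 44.5

From dP/dt = 0 with P > 0: 0.00362N* = 0.52, so N* = 144.
Substitute into dN/dt = 0: 0.543(1 - 144/265) = 0.00559P*.
The bracket is 0.458, giving P* = 0.249/0.00559 = 44.5.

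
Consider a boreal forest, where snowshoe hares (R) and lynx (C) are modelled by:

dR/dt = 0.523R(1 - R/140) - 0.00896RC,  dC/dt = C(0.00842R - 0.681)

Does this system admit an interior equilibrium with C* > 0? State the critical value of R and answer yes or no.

Threshold R = 80.9; K > 80.9, so yes, the predator persists.

The predator equation gives dC/dt > 0 only when R > 0.681/0.00842 = 80.9.
Without the predator, R → K = 140. Since 140 > 80.9, the predator can invade and persist.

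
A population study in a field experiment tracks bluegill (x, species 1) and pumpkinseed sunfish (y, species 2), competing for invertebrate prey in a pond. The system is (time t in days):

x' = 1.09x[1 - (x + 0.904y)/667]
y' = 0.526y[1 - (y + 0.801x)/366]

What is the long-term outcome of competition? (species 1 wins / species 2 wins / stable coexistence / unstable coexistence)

species 1 excludes species 2

Compare the nullcline intercepts: K1/α12 = 667/0.904 = 738 > K2 = 366; K2/α21 = 366/0.801 = 457 < K1 = 667.
Since the inequalities point opposite ways, species 1 can invade but species 2 cannot.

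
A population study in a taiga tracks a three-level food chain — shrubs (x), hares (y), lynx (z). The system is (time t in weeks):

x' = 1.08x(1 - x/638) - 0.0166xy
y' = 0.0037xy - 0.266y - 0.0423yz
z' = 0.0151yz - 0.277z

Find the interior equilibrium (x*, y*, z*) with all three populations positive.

x* ≈ 458, y* ≈ 18.3, z* ≈ 33.8

From dz/dt = 0: 0.0151y* = 0.277, so y* = 18.3.
From dx/dt = 0: 1.08(1 - x*/638) = 0.0166·18.3, giving x* = 638·(1 - 0.282) = 458.
From dy/dt = 0: 0.0037·458 - 0.266 = 0.0423z*, so z* = 1.43/0.0423 = 33.8.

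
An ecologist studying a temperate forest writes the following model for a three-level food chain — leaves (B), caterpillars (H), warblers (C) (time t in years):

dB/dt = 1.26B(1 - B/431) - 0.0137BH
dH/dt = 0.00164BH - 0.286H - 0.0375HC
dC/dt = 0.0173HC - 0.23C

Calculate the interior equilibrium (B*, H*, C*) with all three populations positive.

B* ≈ 369, H* ≈ 13.3, C* ≈ 8.5

From dC/dt = 0: 0.0173H* = 0.23, so H* = 13.3.
From dB/dt = 0: 1.26(1 - B*/431) = 0.0137·13.3, giving B* = 431·(1 - 0.145) = 369.
From dH/dt = 0: 0.00164·369 - 0.286 = 0.0375C*, so C* = 0.319/0.0375 = 8.5.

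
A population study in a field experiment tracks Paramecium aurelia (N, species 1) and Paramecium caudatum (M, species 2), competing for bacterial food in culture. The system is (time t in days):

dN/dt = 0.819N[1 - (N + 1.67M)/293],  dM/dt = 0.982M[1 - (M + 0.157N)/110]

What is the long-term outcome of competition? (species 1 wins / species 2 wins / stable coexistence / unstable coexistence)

Compare the nullcline intercepts: K1/α12 = 293/1.67 = 175 > K2 = 110; K2/α21 = 110/0.157 = 701 > K1 = 293.
Since both inequalities hold, each species can invade when rare, so the interior equilibrium is stable.

stable coexistence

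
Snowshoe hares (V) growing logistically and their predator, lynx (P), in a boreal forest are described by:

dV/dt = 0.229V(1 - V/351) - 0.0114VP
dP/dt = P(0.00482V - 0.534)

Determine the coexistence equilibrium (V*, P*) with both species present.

From dP/dt = 0 with P > 0: 0.00482V* = 0.534, so V* = 111.
Substitute into dV/dt = 0: 0.229(1 - 111/351) = 0.0114P*.
The bracket is 0.684, giving P* = 0.157/0.0114 = 13.7.

V* ≈ 111, P* ≈ 13.7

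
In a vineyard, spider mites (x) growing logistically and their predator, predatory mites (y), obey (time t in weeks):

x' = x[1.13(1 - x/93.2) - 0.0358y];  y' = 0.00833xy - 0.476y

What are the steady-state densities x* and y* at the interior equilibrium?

From dy/dt = 0 with y > 0: 0.00833x* = 0.476, so x* = 57.1.
Substitute into dx/dt = 0: 1.13(1 - 57.1/93.2) = 0.0358y*.
The bracket is 0.387, giving y* = 0.437/0.0358 = 12.2.

x* ≈ 57.1, y* ≈ 12.2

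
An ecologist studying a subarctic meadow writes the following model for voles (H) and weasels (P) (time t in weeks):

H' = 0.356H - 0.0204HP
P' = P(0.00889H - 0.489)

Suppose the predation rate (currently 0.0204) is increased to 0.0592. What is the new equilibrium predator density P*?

At the interior fixed point, setting dH/dt = 0 with H > 0 fixes P* = (prey growth rate)/(HP coefficient) — independent of the other coefficients.
With the change, P* = 0.356/0.0592 = 6.01; it falls from 17.5.

P* ≈ 6.01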